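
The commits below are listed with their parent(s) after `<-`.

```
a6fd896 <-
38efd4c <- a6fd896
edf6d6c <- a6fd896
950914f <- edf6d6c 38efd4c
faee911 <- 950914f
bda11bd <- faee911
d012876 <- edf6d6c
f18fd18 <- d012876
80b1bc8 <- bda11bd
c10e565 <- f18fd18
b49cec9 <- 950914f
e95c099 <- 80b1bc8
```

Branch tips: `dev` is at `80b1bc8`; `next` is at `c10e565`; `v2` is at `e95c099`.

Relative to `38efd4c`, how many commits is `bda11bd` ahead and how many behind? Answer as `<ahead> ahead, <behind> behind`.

4 ahead, 0 behind

Reachable from bda11bd: {38efd4c, 950914f, a6fd896, bda11bd, edf6d6c, faee911}.
Reachable from 38efd4c: {38efd4c, a6fd896}.
Only in bda11bd's history (ahead): {950914f, bda11bd, edf6d6c, faee911} — 4.
Only in 38efd4c's history (behind): {} — 0.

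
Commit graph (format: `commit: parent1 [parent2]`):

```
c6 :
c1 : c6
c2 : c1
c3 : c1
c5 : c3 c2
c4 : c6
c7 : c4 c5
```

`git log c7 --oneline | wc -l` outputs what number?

Walking parent pointers from c7: reachable set = {c1, c2, c3, c4, c5, c6, c7}.
That is 7 commits.

7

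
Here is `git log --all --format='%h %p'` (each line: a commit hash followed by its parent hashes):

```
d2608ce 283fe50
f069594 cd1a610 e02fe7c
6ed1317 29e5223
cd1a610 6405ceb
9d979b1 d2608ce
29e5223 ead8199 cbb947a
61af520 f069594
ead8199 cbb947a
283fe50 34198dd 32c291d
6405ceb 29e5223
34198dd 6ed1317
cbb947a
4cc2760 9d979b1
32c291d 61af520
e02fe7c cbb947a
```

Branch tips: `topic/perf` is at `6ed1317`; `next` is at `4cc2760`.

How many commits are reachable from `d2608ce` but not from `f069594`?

Reachable from d2608ce: {283fe50, 29e5223, 32c291d, 34198dd, 61af520, 6405ceb, 6ed1317, cbb947a, cd1a610, d2608ce, e02fe7c, ead8199, f069594}.
Reachable from f069594: {29e5223, 6405ceb, cbb947a, cd1a610, e02fe7c, ead8199, f069594}.
In d2608ce's history but not f069594's: {283fe50, 32c291d, 34198dd, 61af520, 6ed1317, d2608ce} — 6 commits.

6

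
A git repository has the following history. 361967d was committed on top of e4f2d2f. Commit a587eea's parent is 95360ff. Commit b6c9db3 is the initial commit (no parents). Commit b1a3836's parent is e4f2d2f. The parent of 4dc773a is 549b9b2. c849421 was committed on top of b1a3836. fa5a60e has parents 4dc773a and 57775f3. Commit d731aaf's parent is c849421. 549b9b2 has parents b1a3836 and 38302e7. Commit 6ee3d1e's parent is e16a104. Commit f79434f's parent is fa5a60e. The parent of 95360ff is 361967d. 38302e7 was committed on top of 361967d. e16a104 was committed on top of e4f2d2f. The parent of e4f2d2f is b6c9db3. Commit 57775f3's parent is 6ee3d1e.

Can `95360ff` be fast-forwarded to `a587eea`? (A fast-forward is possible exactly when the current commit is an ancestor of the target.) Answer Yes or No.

A fast-forward from 95360ff to a587eea is possible iff 95360ff is an ancestor of a587eea.
Ancestors of a587eea: {361967d, 95360ff, a587eea, b6c9db3, e4f2d2f}.
95360ff is among them, so fast-forward is possible.

Yes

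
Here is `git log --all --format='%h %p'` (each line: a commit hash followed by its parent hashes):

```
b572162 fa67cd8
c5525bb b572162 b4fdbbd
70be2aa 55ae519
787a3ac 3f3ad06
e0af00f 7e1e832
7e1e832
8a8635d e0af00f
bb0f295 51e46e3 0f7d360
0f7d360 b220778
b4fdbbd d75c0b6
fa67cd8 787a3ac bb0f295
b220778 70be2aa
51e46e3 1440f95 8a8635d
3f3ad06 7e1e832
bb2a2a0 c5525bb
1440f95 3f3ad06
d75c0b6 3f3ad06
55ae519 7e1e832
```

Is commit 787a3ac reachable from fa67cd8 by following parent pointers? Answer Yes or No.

Yes

Ancestors of fa67cd8 (commits reachable by following parents): {0f7d360, 1440f95, 3f3ad06, 51e46e3, 55ae519, 70be2aa, 787a3ac, 7e1e832, 8a8635d, b220778, bb0f295, e0af00f, fa67cd8}.
787a3ac is in that set, so it is an ancestor of fa67cd8.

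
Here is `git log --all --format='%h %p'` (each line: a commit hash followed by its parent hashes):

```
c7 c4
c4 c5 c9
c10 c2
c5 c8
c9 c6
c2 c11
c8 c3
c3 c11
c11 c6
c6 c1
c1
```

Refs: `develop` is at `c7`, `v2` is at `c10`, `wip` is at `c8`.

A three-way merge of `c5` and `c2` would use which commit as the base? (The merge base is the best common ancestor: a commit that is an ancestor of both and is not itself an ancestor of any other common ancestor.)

c11

Ancestors of c5: {c1, c11, c3, c5, c6, c8}.
Ancestors of c2: {c1, c11, c2, c6}.
Common ancestors: {c1, c11, c6}.
Among these, c11 is not an ancestor of any other common ancestor — it is the merge base.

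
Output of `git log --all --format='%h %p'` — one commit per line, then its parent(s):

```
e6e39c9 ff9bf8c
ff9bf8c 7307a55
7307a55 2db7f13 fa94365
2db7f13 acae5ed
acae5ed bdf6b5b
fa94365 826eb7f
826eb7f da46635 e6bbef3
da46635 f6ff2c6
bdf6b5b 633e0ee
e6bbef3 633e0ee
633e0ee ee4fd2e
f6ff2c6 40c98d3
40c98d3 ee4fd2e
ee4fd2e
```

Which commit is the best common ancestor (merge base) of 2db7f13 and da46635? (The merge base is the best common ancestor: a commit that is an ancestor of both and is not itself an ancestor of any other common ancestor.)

ee4fd2e

Ancestors of 2db7f13: {2db7f13, 633e0ee, acae5ed, bdf6b5b, ee4fd2e}.
Ancestors of da46635: {40c98d3, da46635, ee4fd2e, f6ff2c6}.
Common ancestors: {ee4fd2e}.
The only common ancestor is ee4fd2e, so it is the merge base.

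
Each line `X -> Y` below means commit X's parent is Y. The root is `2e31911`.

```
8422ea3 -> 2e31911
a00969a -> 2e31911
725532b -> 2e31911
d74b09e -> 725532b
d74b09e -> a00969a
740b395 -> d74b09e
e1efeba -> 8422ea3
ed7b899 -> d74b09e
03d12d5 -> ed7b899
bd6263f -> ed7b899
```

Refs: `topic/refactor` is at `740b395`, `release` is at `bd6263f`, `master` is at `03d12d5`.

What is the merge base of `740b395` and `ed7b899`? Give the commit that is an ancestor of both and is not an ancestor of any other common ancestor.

d74b09e

Ancestors of 740b395: {2e31911, 725532b, 740b395, a00969a, d74b09e}.
Ancestors of ed7b899: {2e31911, 725532b, a00969a, d74b09e, ed7b899}.
Common ancestors: {2e31911, 725532b, a00969a, d74b09e}.
Among these, d74b09e is not an ancestor of any other common ancestor — it is the merge base.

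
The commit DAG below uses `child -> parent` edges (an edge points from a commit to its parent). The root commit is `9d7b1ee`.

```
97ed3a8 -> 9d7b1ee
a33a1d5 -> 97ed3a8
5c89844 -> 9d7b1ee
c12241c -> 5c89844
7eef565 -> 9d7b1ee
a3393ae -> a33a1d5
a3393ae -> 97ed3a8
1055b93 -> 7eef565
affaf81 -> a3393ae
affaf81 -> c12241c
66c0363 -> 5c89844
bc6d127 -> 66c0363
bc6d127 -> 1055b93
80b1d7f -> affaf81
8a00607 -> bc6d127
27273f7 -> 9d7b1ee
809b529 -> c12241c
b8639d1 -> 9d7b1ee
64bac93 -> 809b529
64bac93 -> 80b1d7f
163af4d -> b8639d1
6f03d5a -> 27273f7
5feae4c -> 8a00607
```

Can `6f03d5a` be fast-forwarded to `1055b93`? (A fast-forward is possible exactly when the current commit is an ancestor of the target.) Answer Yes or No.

No

A fast-forward from 6f03d5a to 1055b93 is possible iff 6f03d5a is an ancestor of 1055b93.
Ancestors of 1055b93: {1055b93, 7eef565, 9d7b1ee}.
6f03d5a is not among them, so fast-forward is not possible.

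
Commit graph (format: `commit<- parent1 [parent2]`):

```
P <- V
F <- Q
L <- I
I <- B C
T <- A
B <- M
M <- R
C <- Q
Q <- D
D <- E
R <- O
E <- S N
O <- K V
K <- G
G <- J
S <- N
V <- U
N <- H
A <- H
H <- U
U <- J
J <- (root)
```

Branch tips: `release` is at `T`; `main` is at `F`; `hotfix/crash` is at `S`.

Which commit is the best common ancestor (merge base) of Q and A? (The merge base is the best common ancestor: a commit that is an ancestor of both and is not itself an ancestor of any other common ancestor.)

Ancestors of Q: {D, E, H, J, N, Q, S, U}.
Ancestors of A: {A, H, J, U}.
Common ancestors: {H, J, U}.
Among these, H is not an ancestor of any other common ancestor — it is the merge base.

H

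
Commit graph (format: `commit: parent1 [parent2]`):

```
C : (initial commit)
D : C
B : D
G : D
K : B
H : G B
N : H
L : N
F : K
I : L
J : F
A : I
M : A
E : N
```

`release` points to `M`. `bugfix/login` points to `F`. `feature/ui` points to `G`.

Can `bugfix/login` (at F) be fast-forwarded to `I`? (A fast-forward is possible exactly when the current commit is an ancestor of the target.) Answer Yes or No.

No

A fast-forward from F to I is possible iff F is an ancestor of I.
Ancestors of I: {B, C, D, G, H, I, L, N}.
F is not among them, so fast-forward is not possible.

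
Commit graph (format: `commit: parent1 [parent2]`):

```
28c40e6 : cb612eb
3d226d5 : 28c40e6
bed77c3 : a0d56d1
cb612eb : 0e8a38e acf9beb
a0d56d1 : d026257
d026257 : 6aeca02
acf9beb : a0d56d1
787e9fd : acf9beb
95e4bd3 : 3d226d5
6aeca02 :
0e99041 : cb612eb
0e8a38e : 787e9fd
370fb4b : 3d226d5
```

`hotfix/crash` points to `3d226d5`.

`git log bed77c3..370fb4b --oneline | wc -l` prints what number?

7

Reachable from 370fb4b: {0e8a38e, 28c40e6, 370fb4b, 3d226d5, 6aeca02, 787e9fd, a0d56d1, acf9beb, cb612eb, d026257}.
Reachable from bed77c3: {6aeca02, a0d56d1, bed77c3, d026257}.
In 370fb4b's history but not bed77c3's: {0e8a38e, 28c40e6, 370fb4b, 3d226d5, 787e9fd, acf9beb, cb612eb} — 7 commits.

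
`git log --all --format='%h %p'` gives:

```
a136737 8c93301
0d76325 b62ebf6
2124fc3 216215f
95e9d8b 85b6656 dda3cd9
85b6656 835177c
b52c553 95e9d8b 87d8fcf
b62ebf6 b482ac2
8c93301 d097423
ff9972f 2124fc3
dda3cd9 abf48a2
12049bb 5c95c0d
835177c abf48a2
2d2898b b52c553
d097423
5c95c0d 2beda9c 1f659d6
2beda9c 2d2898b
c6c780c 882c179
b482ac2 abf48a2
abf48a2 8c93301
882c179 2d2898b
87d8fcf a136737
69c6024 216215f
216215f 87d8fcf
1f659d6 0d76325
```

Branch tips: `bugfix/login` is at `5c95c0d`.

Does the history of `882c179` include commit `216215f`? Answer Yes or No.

Ancestors of 882c179: {2d2898b, 835177c, 85b6656, 87d8fcf, 882c179, 8c93301, 95e9d8b, a136737, abf48a2, b52c553, d097423, dda3cd9}.
216215f is not in that set, so it is not an ancestor of 882c179.

No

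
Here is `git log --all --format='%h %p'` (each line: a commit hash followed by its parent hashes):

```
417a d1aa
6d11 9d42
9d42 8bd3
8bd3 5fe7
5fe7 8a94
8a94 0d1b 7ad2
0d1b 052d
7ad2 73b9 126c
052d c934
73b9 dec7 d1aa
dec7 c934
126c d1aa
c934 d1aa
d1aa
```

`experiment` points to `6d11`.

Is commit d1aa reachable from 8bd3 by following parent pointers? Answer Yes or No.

Ancestors of 8bd3 (commits reachable by following parents): {052d, 0d1b, 126c, 5fe7, 73b9, 7ad2, 8a94, 8bd3, c934, d1aa, dec7}.
d1aa is in that set, so it is an ancestor of 8bd3.

Yes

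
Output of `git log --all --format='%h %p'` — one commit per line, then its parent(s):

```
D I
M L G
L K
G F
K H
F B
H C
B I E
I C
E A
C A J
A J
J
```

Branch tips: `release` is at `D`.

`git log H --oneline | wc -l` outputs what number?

Walking parent pointers from H: reachable set = {A, C, H, J}.
That is 4 commits.

4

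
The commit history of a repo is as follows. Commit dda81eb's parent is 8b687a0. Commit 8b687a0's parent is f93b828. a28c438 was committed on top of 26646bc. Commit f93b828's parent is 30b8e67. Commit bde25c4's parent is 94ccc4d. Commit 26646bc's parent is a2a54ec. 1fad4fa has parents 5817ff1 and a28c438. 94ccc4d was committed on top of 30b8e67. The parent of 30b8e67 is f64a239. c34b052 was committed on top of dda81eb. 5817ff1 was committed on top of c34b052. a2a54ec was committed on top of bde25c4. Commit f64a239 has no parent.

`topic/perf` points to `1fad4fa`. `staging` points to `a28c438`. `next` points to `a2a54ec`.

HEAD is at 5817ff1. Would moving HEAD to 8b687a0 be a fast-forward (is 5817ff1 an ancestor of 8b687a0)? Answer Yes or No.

No

A fast-forward from 5817ff1 to 8b687a0 is possible iff 5817ff1 is an ancestor of 8b687a0.
Ancestors of 8b687a0: {30b8e67, 8b687a0, f64a239, f93b828}.
5817ff1 is not among them, so fast-forward is not possible.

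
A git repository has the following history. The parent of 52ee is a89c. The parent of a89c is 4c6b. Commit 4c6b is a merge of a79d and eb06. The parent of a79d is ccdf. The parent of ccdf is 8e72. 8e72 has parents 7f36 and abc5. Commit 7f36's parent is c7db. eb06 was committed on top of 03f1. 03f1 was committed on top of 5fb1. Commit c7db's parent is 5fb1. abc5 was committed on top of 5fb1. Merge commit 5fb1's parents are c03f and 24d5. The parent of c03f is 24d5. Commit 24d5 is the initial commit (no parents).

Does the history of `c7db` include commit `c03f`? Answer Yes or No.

Ancestors of c7db (commits reachable by following parents): {24d5, 5fb1, c03f, c7db}.
c03f is in that set, so it is an ancestor of c7db.

Yes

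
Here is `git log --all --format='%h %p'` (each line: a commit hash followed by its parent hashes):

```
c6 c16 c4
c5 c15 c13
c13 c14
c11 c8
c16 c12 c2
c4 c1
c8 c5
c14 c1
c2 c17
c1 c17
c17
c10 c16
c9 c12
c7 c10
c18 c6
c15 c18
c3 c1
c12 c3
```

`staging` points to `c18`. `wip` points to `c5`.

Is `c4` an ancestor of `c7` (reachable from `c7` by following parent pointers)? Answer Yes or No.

Ancestors of c7: {c1, c10, c12, c16, c17, c2, c3, c7}.
c4 is not in that set, so it is not an ancestor of c7.

No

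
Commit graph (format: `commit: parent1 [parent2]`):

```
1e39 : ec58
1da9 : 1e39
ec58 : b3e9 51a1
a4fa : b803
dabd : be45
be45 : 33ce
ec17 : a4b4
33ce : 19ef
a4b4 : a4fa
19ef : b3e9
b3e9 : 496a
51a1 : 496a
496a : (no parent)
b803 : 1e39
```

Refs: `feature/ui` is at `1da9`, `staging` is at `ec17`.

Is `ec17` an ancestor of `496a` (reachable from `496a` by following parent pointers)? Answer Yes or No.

No

Ancestors of 496a: {496a}.
ec17 is not in that set, so it is not an ancestor of 496a.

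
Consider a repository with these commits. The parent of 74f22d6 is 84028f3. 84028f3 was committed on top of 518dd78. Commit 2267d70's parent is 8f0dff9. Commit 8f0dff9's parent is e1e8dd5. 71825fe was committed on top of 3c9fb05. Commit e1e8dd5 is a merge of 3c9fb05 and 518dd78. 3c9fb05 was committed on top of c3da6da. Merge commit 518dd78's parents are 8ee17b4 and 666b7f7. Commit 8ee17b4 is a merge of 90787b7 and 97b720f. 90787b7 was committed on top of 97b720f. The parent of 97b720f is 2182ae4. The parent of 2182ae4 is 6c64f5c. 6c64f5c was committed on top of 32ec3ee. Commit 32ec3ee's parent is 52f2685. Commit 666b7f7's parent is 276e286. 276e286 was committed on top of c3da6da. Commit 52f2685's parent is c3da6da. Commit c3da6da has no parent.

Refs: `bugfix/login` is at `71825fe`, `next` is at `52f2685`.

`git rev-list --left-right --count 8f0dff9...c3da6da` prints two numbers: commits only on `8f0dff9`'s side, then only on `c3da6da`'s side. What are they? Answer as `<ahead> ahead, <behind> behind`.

13 ahead, 0 behind

Reachable from 8f0dff9: {2182ae4, 276e286, 32ec3ee, 3c9fb05, 518dd78, 52f2685, 666b7f7, 6c64f5c, 8ee17b4, 8f0dff9, 90787b7, 97b720f, c3da6da, e1e8dd5}.
Reachable from c3da6da: {c3da6da}.
Only in 8f0dff9's history (ahead): {2182ae4, 276e286, 32ec3ee, 3c9fb05, 518dd78, 52f2685, 666b7f7, 6c64f5c, 8ee17b4, 8f0dff9, 90787b7, 97b720f, e1e8dd5} — 13.
Only in c3da6da's history (behind): {} — 0.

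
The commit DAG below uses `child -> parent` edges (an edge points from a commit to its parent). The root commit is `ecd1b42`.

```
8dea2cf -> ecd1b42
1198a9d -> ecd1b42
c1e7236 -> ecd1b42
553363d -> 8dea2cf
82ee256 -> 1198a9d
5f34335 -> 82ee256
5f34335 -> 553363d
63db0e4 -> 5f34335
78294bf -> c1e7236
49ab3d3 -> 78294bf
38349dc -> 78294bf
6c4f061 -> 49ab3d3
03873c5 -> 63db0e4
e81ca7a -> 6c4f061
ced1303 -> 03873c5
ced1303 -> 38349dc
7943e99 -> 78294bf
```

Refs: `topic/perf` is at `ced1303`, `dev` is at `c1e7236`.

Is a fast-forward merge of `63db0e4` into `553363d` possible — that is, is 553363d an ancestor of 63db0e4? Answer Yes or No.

Yes

A fast-forward from 553363d to 63db0e4 is possible iff 553363d is an ancestor of 63db0e4.
Ancestors of 63db0e4: {1198a9d, 553363d, 5f34335, 63db0e4, 82ee256, 8dea2cf, ecd1b42}.
553363d is among them, so fast-forward is possible.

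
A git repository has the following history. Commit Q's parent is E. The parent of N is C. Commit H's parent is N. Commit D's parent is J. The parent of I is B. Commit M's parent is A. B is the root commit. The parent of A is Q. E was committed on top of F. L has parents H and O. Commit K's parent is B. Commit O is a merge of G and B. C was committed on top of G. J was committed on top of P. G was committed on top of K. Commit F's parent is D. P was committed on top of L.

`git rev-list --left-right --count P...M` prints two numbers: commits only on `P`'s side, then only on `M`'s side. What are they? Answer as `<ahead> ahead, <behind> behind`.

0 ahead, 7 behind

Reachable from P: {B, C, G, H, K, L, N, O, P}.
Reachable from M: {A, B, C, D, E, F, G, H, J, K, L, M, N, O, P, Q}.
Only in P's history (ahead): {} — 0.
Only in M's history (behind): {A, D, E, F, J, M, Q} — 7.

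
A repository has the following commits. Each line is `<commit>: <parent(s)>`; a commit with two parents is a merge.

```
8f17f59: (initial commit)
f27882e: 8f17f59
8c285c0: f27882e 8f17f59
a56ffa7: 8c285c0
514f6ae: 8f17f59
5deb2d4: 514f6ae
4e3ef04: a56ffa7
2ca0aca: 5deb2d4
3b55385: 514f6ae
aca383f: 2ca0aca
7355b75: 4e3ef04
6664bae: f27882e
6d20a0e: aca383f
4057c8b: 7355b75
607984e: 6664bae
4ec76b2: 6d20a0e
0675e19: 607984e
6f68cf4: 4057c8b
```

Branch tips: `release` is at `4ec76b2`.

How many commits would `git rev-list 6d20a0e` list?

6

Walking parent pointers from 6d20a0e: reachable set = {2ca0aca, 514f6ae, 5deb2d4, 6d20a0e, 8f17f59, aca383f}.
That is 6 commits.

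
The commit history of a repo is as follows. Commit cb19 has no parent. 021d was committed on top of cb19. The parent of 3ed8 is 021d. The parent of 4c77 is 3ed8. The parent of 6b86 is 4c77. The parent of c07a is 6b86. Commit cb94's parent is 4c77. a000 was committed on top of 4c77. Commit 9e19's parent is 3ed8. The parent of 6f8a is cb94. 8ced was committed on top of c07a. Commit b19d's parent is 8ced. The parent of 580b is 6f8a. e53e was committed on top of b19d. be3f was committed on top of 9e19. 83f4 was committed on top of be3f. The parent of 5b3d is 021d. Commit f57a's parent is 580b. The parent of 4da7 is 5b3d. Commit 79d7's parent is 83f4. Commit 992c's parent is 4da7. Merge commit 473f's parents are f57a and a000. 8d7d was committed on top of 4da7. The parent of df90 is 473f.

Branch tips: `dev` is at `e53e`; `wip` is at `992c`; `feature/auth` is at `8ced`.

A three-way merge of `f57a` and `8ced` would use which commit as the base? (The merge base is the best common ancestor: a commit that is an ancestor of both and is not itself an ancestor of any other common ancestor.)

4c77

Ancestors of f57a: {021d, 3ed8, 4c77, 580b, 6f8a, cb19, cb94, f57a}.
Ancestors of 8ced: {021d, 3ed8, 4c77, 6b86, 8ced, c07a, cb19}.
Common ancestors: {021d, 3ed8, 4c77, cb19}.
Among these, 4c77 is not an ancestor of any other common ancestor — it is the merge base.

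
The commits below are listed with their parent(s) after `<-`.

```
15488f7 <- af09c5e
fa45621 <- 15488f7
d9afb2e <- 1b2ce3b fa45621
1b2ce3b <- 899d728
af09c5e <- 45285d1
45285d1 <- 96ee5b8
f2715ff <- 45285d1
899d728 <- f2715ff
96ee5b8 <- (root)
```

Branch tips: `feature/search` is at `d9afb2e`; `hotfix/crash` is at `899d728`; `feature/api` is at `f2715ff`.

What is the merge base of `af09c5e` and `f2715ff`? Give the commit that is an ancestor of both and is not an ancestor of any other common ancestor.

Ancestors of af09c5e: {45285d1, 96ee5b8, af09c5e}.
Ancestors of f2715ff: {45285d1, 96ee5b8, f2715ff}.
Common ancestors: {45285d1, 96ee5b8}.
Among these, 45285d1 is not an ancestor of any other common ancestor — it is the merge base.

45285d1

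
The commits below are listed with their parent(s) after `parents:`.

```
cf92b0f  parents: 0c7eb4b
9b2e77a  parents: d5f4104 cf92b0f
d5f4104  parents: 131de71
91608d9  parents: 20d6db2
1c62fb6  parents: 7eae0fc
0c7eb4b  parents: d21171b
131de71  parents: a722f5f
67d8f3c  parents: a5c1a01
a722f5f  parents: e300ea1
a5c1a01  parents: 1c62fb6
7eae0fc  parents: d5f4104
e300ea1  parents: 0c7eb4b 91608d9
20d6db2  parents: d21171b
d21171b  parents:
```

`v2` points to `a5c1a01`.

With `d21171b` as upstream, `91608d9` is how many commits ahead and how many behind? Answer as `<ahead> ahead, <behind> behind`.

Reachable from 91608d9: {20d6db2, 91608d9, d21171b}.
Reachable from d21171b: {d21171b}.
Only in 91608d9's history (ahead): {20d6db2, 91608d9} — 2.
Only in d21171b's history (behind): {} — 0.

2 ahead, 0 behind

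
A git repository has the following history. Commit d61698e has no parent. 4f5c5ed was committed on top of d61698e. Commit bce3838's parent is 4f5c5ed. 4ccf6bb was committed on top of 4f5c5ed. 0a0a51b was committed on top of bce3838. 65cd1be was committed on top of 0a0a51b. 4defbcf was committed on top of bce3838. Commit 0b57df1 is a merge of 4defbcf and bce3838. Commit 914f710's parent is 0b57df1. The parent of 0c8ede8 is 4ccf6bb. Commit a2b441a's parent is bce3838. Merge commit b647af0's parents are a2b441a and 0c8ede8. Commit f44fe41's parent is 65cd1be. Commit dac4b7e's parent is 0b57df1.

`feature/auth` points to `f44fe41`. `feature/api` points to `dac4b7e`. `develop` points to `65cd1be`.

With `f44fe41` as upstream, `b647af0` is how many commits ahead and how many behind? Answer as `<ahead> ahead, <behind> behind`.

4 ahead, 3 behind

Reachable from b647af0: {0c8ede8, 4ccf6bb, 4f5c5ed, a2b441a, b647af0, bce3838, d61698e}.
Reachable from f44fe41: {0a0a51b, 4f5c5ed, 65cd1be, bce3838, d61698e, f44fe41}.
Only in b647af0's history (ahead): {0c8ede8, 4ccf6bb, a2b441a, b647af0} — 4.
Only in f44fe41's history (behind): {0a0a51b, 65cd1be, f44fe41} — 3.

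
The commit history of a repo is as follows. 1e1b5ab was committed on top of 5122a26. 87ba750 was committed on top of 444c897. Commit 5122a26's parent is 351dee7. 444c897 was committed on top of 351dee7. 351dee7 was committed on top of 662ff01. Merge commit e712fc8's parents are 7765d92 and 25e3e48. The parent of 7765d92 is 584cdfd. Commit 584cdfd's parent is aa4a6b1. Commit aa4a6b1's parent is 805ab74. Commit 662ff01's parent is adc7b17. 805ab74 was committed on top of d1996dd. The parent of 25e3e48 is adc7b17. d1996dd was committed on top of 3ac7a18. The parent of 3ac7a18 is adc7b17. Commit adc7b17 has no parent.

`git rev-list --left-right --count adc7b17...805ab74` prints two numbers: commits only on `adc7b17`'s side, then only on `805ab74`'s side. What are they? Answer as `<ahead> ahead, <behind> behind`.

Reachable from adc7b17: {adc7b17}.
Reachable from 805ab74: {3ac7a18, 805ab74, adc7b17, d1996dd}.
Only in adc7b17's history (ahead): {} — 0.
Only in 805ab74's history (behind): {3ac7a18, 805ab74, d1996dd} — 3.

0 ahead, 3 behind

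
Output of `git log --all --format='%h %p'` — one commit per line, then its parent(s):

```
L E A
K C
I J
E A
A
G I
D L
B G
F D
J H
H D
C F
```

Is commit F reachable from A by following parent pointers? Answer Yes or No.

Ancestors of A: {A}.
F is not in that set, so it is not an ancestor of A.

No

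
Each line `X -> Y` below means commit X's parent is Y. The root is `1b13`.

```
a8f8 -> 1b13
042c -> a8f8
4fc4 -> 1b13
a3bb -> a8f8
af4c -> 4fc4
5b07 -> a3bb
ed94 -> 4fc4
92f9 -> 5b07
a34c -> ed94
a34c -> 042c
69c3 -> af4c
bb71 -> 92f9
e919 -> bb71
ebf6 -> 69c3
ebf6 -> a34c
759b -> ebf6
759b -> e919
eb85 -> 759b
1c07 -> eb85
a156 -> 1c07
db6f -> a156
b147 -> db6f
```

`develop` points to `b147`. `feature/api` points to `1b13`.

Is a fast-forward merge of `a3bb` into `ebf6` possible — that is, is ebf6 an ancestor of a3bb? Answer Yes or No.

No

A fast-forward from ebf6 to a3bb is possible iff ebf6 is an ancestor of a3bb.
Ancestors of a3bb: {1b13, a3bb, a8f8}.
ebf6 is not among them, so fast-forward is not possible.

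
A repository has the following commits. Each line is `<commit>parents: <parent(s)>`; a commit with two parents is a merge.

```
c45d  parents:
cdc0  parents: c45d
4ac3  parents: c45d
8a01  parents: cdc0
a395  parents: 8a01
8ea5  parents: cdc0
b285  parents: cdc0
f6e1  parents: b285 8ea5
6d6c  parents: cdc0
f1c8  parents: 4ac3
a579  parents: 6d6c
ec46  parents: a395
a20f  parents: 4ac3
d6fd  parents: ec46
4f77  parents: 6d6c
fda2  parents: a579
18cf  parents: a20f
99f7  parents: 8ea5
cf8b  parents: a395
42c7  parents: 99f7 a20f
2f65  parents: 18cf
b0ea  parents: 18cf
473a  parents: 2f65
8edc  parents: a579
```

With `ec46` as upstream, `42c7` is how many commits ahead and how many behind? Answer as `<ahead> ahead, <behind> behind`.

5 ahead, 3 behind

Reachable from 42c7: {42c7, 4ac3, 8ea5, 99f7, a20f, c45d, cdc0}.
Reachable from ec46: {8a01, a395, c45d, cdc0, ec46}.
Only in 42c7's history (ahead): {42c7, 4ac3, 8ea5, 99f7, a20f} — 5.
Only in ec46's history (behind): {8a01, a395, ec46} — 3.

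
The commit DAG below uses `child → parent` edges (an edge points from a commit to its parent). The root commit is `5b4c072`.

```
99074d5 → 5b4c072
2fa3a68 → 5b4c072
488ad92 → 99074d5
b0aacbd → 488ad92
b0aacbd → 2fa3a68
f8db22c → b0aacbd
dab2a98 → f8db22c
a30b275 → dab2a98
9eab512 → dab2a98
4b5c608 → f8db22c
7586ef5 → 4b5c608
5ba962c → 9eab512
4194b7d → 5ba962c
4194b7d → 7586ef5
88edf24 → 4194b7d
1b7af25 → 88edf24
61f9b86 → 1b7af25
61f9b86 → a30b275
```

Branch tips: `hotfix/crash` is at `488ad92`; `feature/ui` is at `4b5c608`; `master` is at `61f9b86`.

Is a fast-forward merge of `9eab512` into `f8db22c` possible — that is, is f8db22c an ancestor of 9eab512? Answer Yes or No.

Yes

A fast-forward from f8db22c to 9eab512 is possible iff f8db22c is an ancestor of 9eab512.
Ancestors of 9eab512: {2fa3a68, 488ad92, 5b4c072, 99074d5, 9eab512, b0aacbd, dab2a98, f8db22c}.
f8db22c is among them, so fast-forward is possible.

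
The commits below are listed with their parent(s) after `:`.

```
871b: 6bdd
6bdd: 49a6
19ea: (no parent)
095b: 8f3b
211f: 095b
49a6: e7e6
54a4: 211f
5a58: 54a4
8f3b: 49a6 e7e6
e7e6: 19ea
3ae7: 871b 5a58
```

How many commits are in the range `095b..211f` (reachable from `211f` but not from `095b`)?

1

Reachable from 211f: {095b, 19ea, 211f, 49a6, 8f3b, e7e6}.
Reachable from 095b: {095b, 19ea, 49a6, 8f3b, e7e6}.
In 211f's history but not 095b's: {211f} — 1 commit.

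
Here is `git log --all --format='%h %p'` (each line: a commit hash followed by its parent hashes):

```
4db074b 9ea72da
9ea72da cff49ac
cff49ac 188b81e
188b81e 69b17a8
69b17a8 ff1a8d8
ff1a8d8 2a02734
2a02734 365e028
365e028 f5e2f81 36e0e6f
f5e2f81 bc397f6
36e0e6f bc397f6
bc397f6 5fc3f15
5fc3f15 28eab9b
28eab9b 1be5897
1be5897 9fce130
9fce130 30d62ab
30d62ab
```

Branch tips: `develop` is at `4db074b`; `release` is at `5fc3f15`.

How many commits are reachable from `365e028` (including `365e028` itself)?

9

Walking parent pointers from 365e028: reachable set = {1be5897, 28eab9b, 30d62ab, 365e028, 36e0e6f, 5fc3f15, 9fce130, bc397f6, f5e2f81}.
That is 9 commits.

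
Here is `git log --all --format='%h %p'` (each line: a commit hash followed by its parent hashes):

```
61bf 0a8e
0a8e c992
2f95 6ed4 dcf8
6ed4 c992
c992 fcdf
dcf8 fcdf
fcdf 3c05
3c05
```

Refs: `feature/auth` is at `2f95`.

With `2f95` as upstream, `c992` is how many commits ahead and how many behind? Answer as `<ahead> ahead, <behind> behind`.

0 ahead, 3 behind

Reachable from c992: {3c05, c992, fcdf}.
Reachable from 2f95: {2f95, 3c05, 6ed4, c992, dcf8, fcdf}.
Only in c992's history (ahead): {} — 0.
Only in 2f95's history (behind): {2f95, 6ed4, dcf8} — 3.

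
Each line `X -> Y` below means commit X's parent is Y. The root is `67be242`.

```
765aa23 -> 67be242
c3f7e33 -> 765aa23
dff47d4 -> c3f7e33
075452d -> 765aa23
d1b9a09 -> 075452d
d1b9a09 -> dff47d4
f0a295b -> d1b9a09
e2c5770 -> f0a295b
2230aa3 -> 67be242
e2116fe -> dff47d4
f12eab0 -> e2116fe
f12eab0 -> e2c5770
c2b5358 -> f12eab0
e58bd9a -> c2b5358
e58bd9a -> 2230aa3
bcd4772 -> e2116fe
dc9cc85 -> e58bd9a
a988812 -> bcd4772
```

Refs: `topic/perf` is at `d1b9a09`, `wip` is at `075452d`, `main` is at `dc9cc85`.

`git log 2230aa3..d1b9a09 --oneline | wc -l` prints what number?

5

Reachable from d1b9a09: {075452d, 67be242, 765aa23, c3f7e33, d1b9a09, dff47d4}.
Reachable from 2230aa3: {2230aa3, 67be242}.
In d1b9a09's history but not 2230aa3's: {075452d, 765aa23, c3f7e33, d1b9a09, dff47d4} — 5 commits.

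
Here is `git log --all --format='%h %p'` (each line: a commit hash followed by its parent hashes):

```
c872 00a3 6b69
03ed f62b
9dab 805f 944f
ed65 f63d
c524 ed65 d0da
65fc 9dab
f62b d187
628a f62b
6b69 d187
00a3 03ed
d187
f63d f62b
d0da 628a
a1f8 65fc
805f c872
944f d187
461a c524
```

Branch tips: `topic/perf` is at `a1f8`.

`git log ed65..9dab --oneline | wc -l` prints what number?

7

Reachable from 9dab: {00a3, 03ed, 6b69, 805f, 944f, 9dab, c872, d187, f62b}.
Reachable from ed65: {d187, ed65, f62b, f63d}.
In 9dab's history but not ed65's: {00a3, 03ed, 6b69, 805f, 944f, 9dab, c872} — 7 commits.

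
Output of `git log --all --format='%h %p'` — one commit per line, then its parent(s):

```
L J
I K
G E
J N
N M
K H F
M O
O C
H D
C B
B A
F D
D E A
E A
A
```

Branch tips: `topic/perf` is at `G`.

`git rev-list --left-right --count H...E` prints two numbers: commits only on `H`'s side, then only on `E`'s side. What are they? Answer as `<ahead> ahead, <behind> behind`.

2 ahead, 0 behind

Reachable from H: {A, D, E, H}.
Reachable from E: {A, E}.
Only in H's history (ahead): {D, H} — 2.
Only in E's history (behind): {} — 0.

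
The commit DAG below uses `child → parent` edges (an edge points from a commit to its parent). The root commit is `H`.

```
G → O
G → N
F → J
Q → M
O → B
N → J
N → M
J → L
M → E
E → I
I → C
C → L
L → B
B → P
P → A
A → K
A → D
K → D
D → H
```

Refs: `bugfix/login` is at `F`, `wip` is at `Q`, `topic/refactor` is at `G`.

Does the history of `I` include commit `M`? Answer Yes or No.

Ancestors of I: {A, B, C, D, H, I, K, L, P}.
M is not in that set, so it is not an ancestor of I.

No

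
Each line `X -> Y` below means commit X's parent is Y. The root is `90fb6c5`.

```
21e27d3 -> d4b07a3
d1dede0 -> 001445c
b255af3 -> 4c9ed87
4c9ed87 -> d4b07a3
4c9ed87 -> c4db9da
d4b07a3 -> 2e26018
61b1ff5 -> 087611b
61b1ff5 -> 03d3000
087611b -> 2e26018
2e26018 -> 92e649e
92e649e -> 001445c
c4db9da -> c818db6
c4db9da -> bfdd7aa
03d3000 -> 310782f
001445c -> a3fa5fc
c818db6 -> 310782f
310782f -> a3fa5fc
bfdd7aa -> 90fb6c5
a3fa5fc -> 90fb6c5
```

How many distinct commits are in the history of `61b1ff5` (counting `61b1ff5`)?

Walking parent pointers from 61b1ff5: reachable set = {001445c, 03d3000, 087611b, 2e26018, 310782f, 61b1ff5, 90fb6c5, 92e649e, a3fa5fc}.
That is 9 commits.

9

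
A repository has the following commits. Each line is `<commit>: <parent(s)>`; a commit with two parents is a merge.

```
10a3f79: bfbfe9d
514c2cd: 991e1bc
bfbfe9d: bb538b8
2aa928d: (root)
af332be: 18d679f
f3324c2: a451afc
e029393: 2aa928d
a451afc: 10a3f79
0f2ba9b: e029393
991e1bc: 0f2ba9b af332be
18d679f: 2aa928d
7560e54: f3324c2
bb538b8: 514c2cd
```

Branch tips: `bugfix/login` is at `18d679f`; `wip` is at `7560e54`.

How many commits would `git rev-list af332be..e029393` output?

Reachable from e029393: {2aa928d, e029393}.
Reachable from af332be: {18d679f, 2aa928d, af332be}.
In e029393's history but not af332be's: {e029393} — 1 commit.

1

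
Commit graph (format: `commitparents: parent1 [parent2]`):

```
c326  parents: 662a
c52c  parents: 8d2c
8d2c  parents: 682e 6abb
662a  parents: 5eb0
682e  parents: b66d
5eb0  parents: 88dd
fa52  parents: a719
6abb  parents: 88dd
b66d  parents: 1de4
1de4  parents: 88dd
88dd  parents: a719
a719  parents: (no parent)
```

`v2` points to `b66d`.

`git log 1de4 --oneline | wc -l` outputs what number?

3

Walking parent pointers from 1de4: reachable set = {1de4, 88dd, a719}.
That is 3 commits.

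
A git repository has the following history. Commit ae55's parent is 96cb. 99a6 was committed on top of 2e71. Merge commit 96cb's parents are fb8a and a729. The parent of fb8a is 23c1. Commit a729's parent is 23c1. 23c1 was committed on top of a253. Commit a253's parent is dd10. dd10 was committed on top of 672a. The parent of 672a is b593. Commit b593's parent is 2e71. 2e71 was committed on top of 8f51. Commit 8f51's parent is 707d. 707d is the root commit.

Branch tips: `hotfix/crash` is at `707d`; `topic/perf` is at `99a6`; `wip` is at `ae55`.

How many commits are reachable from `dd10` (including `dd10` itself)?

6

Walking parent pointers from dd10: reachable set = {2e71, 672a, 707d, 8f51, b593, dd10}.
That is 6 commits.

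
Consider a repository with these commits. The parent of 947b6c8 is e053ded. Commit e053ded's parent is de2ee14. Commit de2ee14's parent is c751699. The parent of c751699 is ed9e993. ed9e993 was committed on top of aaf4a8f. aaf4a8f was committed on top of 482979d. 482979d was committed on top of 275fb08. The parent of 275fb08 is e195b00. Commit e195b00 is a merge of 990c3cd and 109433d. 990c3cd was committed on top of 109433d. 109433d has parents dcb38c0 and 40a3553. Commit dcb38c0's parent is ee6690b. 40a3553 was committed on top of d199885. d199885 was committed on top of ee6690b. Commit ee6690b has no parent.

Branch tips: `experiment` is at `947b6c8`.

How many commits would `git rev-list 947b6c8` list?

Walking parent pointers from 947b6c8: reachable set = {109433d, 275fb08, 40a3553, 482979d, 947b6c8, 990c3cd, aaf4a8f, c751699, d199885, dcb38c0, de2ee14, e053ded, e195b00, ed9e993, ee6690b}.
That is 15 commits.

15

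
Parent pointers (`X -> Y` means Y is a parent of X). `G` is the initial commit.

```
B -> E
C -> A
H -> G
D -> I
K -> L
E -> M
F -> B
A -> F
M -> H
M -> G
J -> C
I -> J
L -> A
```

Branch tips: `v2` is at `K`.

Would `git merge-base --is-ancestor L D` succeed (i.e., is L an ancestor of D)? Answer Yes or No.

No

Ancestors of D: {A, B, C, D, E, F, G, H, I, J, M}.
L is not in that set, so it is not an ancestor of D.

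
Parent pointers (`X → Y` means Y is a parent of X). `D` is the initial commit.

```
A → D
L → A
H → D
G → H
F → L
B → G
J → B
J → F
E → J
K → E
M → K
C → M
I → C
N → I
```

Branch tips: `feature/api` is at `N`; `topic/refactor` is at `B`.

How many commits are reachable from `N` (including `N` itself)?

14

Walking parent pointers from N: reachable set = {A, B, C, D, E, F, G, H, I, J, K, L, M, N}.
That is 14 commits.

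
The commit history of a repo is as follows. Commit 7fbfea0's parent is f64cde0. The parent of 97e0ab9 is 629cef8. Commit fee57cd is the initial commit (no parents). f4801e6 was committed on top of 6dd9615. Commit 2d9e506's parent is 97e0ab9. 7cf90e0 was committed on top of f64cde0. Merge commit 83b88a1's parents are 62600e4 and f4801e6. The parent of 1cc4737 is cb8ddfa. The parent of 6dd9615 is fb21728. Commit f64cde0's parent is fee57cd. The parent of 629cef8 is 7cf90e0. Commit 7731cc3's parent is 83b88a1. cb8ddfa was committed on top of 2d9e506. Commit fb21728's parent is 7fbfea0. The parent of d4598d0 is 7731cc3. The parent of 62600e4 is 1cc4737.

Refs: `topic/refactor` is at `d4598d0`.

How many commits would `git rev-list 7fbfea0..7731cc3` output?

Reachable from 7731cc3: {1cc4737, 2d9e506, 62600e4, 629cef8, 6dd9615, 7731cc3, 7cf90e0, 7fbfea0, 83b88a1, 97e0ab9, cb8ddfa, f4801e6, f64cde0, fb21728, fee57cd}.
Reachable from 7fbfea0: {7fbfea0, f64cde0, fee57cd}.
In 7731cc3's history but not 7fbfea0's: {1cc4737, 2d9e506, 62600e4, 629cef8, 6dd9615, 7731cc3, 7cf90e0, 83b88a1, 97e0ab9, cb8ddfa, f4801e6, fb21728} — 12 commits.

12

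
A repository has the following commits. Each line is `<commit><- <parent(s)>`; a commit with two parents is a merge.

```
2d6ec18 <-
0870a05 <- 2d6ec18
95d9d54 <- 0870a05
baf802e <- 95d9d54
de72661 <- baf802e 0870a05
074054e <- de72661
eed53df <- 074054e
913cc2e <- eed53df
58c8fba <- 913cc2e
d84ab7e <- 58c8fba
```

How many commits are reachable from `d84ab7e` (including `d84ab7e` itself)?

10

Walking parent pointers from d84ab7e: reachable set = {074054e, 0870a05, 2d6ec18, 58c8fba, 913cc2e, 95d9d54, baf802e, d84ab7e, de72661, eed53df}.
That is 10 commits.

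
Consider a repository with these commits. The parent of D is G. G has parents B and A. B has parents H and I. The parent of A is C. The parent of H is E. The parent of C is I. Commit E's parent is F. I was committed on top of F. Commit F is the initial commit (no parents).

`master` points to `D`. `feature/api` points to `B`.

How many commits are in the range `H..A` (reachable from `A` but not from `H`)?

3

Reachable from A: {A, C, F, I}.
Reachable from H: {E, F, H}.
In A's history but not H's: {A, C, I} — 3 commits.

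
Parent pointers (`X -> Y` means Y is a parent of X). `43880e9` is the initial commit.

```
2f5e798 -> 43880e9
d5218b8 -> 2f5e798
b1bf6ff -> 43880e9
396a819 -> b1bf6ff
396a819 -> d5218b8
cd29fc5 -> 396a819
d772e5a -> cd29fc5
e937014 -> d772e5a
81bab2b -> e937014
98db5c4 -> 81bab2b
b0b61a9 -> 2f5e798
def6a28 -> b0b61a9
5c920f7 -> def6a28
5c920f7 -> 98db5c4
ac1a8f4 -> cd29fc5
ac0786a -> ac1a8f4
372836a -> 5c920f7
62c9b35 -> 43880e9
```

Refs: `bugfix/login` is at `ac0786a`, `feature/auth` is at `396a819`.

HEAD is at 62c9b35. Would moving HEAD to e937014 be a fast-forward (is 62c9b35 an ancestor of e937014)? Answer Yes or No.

No

A fast-forward from 62c9b35 to e937014 is possible iff 62c9b35 is an ancestor of e937014.
Ancestors of e937014: {2f5e798, 396a819, 43880e9, b1bf6ff, cd29fc5, d5218b8, d772e5a, e937014}.
62c9b35 is not among them, so fast-forward is not possible.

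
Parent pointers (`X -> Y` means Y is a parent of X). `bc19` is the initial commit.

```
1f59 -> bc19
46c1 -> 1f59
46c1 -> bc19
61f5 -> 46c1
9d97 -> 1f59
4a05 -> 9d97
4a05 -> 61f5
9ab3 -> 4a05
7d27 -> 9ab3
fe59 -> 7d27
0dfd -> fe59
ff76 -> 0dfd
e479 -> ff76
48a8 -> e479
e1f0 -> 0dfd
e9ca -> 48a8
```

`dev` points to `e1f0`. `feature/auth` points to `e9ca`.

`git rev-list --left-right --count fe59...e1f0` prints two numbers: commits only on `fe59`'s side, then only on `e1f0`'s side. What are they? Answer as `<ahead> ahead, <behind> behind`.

Reachable from fe59: {1f59, 46c1, 4a05, 61f5, 7d27, 9ab3, 9d97, bc19, fe59}.
Reachable from e1f0: {0dfd, 1f59, 46c1, 4a05, 61f5, 7d27, 9ab3, 9d97, bc19, e1f0, fe59}.
Only in fe59's history (ahead): {} — 0.
Only in e1f0's history (behind): {0dfd, e1f0} — 2.

0 ahead, 2 behind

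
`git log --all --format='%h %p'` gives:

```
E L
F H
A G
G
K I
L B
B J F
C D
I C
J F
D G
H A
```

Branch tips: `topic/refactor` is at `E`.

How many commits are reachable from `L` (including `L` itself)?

Walking parent pointers from L: reachable set = {A, B, F, G, H, J, L}.
That is 7 commits.

7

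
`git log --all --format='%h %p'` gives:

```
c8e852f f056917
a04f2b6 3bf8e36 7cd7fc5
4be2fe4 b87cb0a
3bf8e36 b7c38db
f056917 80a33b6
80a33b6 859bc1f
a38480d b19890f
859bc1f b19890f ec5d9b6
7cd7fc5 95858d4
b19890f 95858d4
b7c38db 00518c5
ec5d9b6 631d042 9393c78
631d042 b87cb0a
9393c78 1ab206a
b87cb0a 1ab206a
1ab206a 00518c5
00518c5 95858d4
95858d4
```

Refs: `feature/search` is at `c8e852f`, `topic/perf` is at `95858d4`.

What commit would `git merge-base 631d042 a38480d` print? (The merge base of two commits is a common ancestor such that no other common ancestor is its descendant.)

Ancestors of 631d042: {00518c5, 1ab206a, 631d042, 95858d4, b87cb0a}.
Ancestors of a38480d: {95858d4, a38480d, b19890f}.
Common ancestors: {95858d4}.
The only common ancestor is 95858d4, so it is the merge base.

95858d4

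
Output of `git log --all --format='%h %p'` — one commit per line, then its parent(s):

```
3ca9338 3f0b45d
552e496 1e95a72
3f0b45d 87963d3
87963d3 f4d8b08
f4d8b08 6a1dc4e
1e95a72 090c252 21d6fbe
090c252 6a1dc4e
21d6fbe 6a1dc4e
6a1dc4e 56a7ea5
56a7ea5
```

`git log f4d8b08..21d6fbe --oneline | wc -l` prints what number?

Reachable from 21d6fbe: {21d6fbe, 56a7ea5, 6a1dc4e}.
Reachable from f4d8b08: {56a7ea5, 6a1dc4e, f4d8b08}.
In 21d6fbe's history but not f4d8b08's: {21d6fbe} — 1 commit.

1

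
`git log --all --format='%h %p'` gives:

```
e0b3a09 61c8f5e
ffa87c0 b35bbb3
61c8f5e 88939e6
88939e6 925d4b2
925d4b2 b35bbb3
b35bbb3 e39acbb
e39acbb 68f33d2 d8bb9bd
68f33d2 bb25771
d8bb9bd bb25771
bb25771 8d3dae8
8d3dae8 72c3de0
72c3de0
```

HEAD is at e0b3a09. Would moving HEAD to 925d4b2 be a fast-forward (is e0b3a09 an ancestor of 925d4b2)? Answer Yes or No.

A fast-forward from e0b3a09 to 925d4b2 is possible iff e0b3a09 is an ancestor of 925d4b2.
Ancestors of 925d4b2: {68f33d2, 72c3de0, 8d3dae8, 925d4b2, b35bbb3, bb25771, d8bb9bd, e39acbb}.
e0b3a09 is not among them, so fast-forward is not possible.

No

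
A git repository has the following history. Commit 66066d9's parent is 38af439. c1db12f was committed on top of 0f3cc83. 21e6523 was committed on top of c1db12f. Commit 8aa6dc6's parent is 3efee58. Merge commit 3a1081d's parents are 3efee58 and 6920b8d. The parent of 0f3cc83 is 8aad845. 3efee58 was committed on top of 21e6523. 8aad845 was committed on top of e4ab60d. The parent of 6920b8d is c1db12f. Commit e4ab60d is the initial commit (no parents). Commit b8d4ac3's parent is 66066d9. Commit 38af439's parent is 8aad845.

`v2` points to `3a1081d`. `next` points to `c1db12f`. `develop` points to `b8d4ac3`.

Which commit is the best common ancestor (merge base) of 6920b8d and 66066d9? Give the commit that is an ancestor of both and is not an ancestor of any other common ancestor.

Ancestors of 6920b8d: {0f3cc83, 6920b8d, 8aad845, c1db12f, e4ab60d}.
Ancestors of 66066d9: {38af439, 66066d9, 8aad845, e4ab60d}.
Common ancestors: {8aad845, e4ab60d}.
Among these, 8aad845 is not an ancestor of any other common ancestor — it is the merge base.

8aad845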